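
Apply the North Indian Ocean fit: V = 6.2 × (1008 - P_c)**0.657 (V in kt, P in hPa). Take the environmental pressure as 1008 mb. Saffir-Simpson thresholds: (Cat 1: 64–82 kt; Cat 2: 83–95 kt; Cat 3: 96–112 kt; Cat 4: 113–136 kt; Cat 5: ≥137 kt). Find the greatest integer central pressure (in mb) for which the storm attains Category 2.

956 mb

Category 2 begins at V = 83 kt.
Required ΔP = (83/6.2)^(1/0.657) = 13.387^1.522 ≈ 51.87 mb.
P_c ≤ 1008 − 51.87 = 956.13, so the highest integer P_c is 956 mb.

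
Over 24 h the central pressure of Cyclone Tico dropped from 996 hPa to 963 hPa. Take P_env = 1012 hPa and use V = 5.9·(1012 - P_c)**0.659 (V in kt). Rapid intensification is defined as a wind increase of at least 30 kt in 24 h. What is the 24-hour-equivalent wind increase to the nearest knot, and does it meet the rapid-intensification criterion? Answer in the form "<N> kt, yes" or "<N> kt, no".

V₁: ΔP = 16, V ≈ 5.9 × 16^0.659 ≈ 36.67 kt.
V₂: ΔP = 49, V ≈ 5.9 × 49^0.659 ≈ 76.68 kt.
ΔV over 24 h = 40.01 kt → 24 h equivalent = 40.01 × 24/24 ≈ 40.01 kt.
40 kt ≥ 30 kt ⇒ rapid intensification.

40 kt, yes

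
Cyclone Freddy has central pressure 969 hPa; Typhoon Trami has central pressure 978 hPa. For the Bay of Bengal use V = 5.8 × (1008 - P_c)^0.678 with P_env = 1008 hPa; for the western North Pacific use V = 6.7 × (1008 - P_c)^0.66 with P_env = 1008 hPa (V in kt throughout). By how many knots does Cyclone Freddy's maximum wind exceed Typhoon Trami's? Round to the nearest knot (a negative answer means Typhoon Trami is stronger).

Cyclone Freddy: ΔP = 39; V ≈ 5.8 × 39^0.678 ≈ 69.53 kt.
Typhoon Trami: ΔP = 30; V ≈ 6.7 × 30^0.66 ≈ 63.24 kt.
Difference ≈ 69.53 − 63.24 = 6.29 → 6 kt.

6 kt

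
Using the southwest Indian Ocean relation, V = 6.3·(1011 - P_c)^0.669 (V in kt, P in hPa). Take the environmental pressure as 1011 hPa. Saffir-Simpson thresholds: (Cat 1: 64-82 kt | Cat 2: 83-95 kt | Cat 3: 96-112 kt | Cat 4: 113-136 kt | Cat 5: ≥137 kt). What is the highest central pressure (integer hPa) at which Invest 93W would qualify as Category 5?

911 hPa

Category 5 begins at V = 137 kt.
Required ΔP = (137/6.3)^(1/0.669) = 21.746^1.495 ≈ 99.79 hPa.
P_c ≤ 1011 − 99.79 = 911.21, so the highest integer P_c is 911 hPa.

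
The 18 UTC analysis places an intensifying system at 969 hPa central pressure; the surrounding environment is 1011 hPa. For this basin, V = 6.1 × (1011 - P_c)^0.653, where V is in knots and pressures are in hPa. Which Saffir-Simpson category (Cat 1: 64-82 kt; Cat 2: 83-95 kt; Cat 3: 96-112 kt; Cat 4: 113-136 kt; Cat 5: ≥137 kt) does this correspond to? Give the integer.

ΔP = 1011 − 969 = 42 hPa.
V ≈ 6.1 × 42^0.653 = 6.1 × 11.48 ≈ 70 kt.
70 kt falls in the Category 1 band.

1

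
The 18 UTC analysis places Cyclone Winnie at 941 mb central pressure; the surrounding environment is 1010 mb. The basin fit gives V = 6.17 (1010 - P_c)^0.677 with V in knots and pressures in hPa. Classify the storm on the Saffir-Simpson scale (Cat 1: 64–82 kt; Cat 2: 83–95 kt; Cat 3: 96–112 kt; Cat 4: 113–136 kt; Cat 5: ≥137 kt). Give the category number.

ΔP = 1010 − 941 = 69 mb.
V ≈ 6.17 × 69^0.677 = 6.17 × 17.58 ≈ 108 kt.
108 kt falls in the Category 3 band.

3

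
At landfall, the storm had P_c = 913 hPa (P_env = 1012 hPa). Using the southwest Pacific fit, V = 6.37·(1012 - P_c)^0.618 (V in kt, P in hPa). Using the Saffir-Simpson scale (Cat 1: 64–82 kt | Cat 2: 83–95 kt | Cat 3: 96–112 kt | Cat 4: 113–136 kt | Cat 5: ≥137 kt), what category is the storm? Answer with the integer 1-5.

ΔP = 1012 − 913 = 99 hPa.
V ≈ 6.37 × 99^0.618 = 6.37 × 17.11 ≈ 109 kt.
109 kt falls in the Category 3 band.

3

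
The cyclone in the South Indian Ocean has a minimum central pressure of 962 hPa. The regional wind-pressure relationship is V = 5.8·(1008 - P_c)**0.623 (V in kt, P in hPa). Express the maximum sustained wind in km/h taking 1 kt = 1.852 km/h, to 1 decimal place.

116.7 km/h

ΔP = 1008 − 962 = 46 hPa.
V ≈ 5.8 × 46^0.623 = 5.8 × 10.862 ≈ 62.998 kt.
62.998 × 1.852 ≈ 116.67 km/h → 116.7 km/h.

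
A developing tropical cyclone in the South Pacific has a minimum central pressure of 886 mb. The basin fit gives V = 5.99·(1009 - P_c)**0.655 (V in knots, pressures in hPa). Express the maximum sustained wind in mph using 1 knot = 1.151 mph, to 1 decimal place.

161.2 mph

ΔP = 1009 − 886 = 123 mb.
V ≈ 5.99 × 123^0.655 = 5.99 × 23.382 ≈ 140.060 kt.
140.060 × 1.151 ≈ 161.21 mph → 161.2 mph.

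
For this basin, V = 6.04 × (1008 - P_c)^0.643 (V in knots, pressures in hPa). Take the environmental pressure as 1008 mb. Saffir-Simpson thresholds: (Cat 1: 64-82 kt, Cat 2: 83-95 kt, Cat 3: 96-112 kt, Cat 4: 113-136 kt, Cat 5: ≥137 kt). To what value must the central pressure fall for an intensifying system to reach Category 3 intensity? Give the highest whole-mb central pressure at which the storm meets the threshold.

Category 3 begins at V = 96 kt.
Required ΔP = (96/6.04)^(1/0.643) = 15.894^1.555 ≈ 73.82 mb.
P_c ≤ 1008 − 73.82 = 934.18, so the highest integer P_c is 934 mb.

934 mb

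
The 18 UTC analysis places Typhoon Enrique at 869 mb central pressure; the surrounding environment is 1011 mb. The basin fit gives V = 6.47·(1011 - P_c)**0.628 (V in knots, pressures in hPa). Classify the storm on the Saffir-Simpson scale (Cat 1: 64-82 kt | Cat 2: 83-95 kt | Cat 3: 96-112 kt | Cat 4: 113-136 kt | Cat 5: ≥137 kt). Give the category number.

ΔP = 1011 − 869 = 142 mb.
V ≈ 6.47 × 142^0.628 = 6.47 × 22.47 ≈ 145 kt.
145 kt falls in the Category 5 band.

5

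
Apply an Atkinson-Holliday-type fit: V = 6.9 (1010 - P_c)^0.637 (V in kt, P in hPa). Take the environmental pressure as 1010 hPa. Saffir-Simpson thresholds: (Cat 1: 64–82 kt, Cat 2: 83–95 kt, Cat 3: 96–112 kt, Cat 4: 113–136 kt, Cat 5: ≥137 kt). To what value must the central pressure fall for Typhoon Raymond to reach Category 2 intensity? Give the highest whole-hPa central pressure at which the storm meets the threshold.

Category 2 begins at V = 83 kt.
Required ΔP = (83/6.9)^(1/0.637) = 12.029^1.570 ≈ 49.64 hPa.
P_c ≤ 1010 − 49.64 = 960.36, so the highest integer P_c is 960 hPa.

960 hPa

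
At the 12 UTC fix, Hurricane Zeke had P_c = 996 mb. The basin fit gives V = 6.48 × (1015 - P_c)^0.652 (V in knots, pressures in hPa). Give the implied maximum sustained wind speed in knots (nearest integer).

ΔP = 1015 − 996 = 19 mb.
19^0.652 ≈ 6.819.
V ≈ 6.48 × 6.819 ≈ 44.2 kt.

44 kt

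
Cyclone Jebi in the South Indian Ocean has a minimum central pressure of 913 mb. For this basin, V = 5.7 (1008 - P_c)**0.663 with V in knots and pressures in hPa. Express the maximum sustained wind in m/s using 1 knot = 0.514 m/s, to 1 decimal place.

ΔP = 1008 − 913 = 95 mb.
V ≈ 5.7 × 95^0.663 = 5.7 × 20.475 ≈ 116.709 kt.
116.709 × 0.514 ≈ 59.99 m/s → 60.0 m/s.

60.0 m/s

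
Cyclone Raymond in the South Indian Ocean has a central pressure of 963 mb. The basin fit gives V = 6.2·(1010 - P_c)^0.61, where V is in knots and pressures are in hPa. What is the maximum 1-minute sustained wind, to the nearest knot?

ΔP = 1010 − 963 = 47 mb.
47^0.61 ≈ 10.471.
V ≈ 6.2 × 10.471 ≈ 64.9 kt.

65 kt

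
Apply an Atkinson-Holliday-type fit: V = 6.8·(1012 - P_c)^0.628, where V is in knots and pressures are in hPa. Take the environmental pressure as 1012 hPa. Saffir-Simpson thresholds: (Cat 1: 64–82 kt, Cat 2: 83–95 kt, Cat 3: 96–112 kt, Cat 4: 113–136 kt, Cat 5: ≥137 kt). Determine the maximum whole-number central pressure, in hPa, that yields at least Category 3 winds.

944 hPa

Category 3 begins at V = 96 kt.
Required ΔP = (96/6.8)^(1/0.628) = 14.118^1.592 ≈ 67.74 hPa.
P_c ≤ 1012 − 67.74 = 944.26, so the highest integer P_c is 944 hPa.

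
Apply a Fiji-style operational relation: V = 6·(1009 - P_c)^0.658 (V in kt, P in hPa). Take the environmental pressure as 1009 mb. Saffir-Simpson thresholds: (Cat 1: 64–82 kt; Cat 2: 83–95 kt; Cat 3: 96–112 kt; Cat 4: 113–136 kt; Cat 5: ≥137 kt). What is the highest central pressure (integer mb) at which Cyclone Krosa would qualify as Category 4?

922 mb

Category 4 begins at V = 113 kt.
Required ΔP = (113/6)^(1/0.658) = 18.833^1.520 ≈ 86.61 mb.
P_c ≤ 1009 − 86.61 = 922.39, so the highest integer P_c is 922 mb.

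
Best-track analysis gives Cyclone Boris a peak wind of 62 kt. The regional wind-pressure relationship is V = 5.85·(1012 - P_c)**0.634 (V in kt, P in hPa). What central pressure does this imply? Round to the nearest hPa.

971 hPa

ΔP = (V / 5.85)^(1/0.634) = (62/5.85)^1.577.
62/5.85 = 10.598; 10.598^1.577 ≈ 41.41 hPa.
P_c = 1012 − 41.41 = 970.59 ≈ 971 hPa.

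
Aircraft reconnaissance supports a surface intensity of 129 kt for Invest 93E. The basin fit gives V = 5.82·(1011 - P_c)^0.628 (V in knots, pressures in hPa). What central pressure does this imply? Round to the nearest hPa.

ΔP = (V / 5.82)^(1/0.628) = (129/5.82)^1.592.
129/5.82 = 22.165; 22.165^1.592 ≈ 138.93 hPa.
P_c = 1011 − 138.93 = 872.07 ≈ 872 hPa.

872 hPa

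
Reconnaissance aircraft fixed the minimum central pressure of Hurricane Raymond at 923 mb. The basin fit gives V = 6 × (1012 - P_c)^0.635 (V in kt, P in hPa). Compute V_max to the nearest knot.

104 kt

ΔP = 1012 − 923 = 89 mb.
89^0.635 ≈ 17.293.
V ≈ 6 × 17.293 ≈ 103.8 kt.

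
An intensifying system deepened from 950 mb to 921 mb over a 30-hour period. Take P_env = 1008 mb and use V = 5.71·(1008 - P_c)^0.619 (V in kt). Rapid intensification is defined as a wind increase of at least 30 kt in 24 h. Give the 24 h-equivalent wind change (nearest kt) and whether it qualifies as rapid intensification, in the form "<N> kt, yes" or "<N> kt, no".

V₁: ΔP = 58, V ≈ 5.71 × 58^0.619 ≈ 70.50 kt.
V₂: ΔP = 87, V ≈ 5.71 × 87^0.619 ≈ 90.61 kt.
ΔV over 30 h = 20.11 kt → 24 h equivalent = 20.11 × 24/30 ≈ 16.09 kt.
16 kt < 30 kt ⇒ not rapid intensification.

16 kt, no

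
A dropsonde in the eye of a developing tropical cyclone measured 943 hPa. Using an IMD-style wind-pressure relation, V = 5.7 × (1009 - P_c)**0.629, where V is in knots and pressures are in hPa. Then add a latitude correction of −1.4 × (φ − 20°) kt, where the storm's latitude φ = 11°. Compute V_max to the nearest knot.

ΔP = 1009 − 943 = 66 hPa.
66^0.629 ≈ 13.947.
V ≈ 5.7 × 13.947 ≈ 79.5 kt.
Latitude correction: −1.4 × (11 − 20) = 12.6 kt.
Corrected V ≈ 92.1 kt → 92 kt.

92 kt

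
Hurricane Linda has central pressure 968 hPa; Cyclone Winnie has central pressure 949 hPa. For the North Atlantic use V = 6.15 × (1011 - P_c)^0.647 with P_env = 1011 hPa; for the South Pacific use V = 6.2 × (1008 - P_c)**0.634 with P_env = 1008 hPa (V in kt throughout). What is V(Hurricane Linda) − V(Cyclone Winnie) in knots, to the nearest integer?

Hurricane Linda: ΔP = 43; V ≈ 6.15 × 43^0.647 ≈ 70.10 kt.
Cyclone Winnie: ΔP = 59; V ≈ 6.2 × 59^0.634 ≈ 82.25 kt.
Difference ≈ 70.10 − 82.25 = -12.15 → -12 kt.

-12 kt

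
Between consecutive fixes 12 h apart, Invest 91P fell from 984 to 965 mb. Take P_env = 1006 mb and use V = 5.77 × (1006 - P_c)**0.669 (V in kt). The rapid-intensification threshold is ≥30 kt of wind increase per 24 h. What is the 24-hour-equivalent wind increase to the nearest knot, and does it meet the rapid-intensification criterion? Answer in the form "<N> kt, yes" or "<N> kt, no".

47 kt, yes

V₁: ΔP = 22, V ≈ 5.77 × 22^0.669 ≈ 45.63 kt.
V₂: ΔP = 41, V ≈ 5.77 × 41^0.669 ≈ 69.20 kt.
ΔV over 12 h = 23.57 kt → 24 h equivalent = 23.57 × 24/12 ≈ 47.14 kt.
47 kt ≥ 30 kt ⇒ rapid intensification.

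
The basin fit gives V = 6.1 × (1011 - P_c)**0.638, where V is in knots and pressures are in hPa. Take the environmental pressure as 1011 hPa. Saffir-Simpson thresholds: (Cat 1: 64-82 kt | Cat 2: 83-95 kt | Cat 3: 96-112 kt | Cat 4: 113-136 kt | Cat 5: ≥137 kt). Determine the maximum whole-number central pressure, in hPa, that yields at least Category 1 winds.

971 hPa

Category 1 begins at V = 64 kt.
Required ΔP = (64/6.1)^(1/0.638) = 10.492^1.567 ≈ 39.82 hPa.
P_c ≤ 1011 − 39.82 = 971.18, so the highest integer P_c is 971 hPa.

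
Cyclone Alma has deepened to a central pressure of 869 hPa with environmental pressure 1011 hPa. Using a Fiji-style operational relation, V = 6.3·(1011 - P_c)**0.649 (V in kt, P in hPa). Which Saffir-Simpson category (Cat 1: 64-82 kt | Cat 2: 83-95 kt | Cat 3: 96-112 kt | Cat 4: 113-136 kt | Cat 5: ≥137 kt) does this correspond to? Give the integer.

5

ΔP = 1011 − 869 = 142 hPa.
V ≈ 6.3 × 142^0.649 = 6.3 × 24.94 ≈ 157 kt.
157 kt falls in the Category 5 band.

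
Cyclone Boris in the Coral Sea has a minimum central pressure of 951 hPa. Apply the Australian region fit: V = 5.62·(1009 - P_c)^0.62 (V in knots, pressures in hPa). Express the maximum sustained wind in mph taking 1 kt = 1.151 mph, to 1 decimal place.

80.2 mph

ΔP = 1009 − 951 = 58 hPa.
V ≈ 5.62 × 58^0.62 = 5.62 × 12.397 ≈ 69.673 kt.
69.673 × 1.151 ≈ 80.19 mph → 80.2 mph.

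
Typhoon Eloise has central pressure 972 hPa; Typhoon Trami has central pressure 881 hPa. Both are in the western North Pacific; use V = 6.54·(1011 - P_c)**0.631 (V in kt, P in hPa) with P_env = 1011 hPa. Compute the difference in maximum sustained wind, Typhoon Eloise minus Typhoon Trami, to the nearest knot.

Typhoon Eloise: ΔP = 39; V ≈ 6.54 × 39^0.631 ≈ 66.00 kt.
Typhoon Trami: ΔP = 130; V ≈ 6.54 × 130^0.631 ≈ 141.08 kt.
Difference ≈ 66.00 − 141.08 = -75.08 → -75 kt.

-75 kt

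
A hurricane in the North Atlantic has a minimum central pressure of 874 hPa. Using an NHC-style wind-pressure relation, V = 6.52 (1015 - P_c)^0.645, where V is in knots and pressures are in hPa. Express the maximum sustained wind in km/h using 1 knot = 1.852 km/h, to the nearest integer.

294 km/h

ΔP = 1015 − 874 = 141 hPa.
V ≈ 6.52 × 141^0.645 = 6.52 × 24.336 ≈ 158.670 kt.
158.670 × 1.852 ≈ 293.86 km/h → 294 km/h.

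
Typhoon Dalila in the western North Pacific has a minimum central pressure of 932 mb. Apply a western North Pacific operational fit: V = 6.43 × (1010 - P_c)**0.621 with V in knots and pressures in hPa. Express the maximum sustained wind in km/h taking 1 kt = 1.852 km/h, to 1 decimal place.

ΔP = 1010 − 932 = 78 mb.
V ≈ 6.43 × 78^0.621 = 6.43 × 14.962 ≈ 96.206 kt.
96.206 × 1.852 ≈ 178.17 km/h → 178.2 km/h.

178.2 km/h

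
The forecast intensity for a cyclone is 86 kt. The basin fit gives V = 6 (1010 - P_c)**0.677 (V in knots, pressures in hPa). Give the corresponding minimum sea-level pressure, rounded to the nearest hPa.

959 hPa

ΔP = (V / 6)^(1/0.677) = (86/6)^1.477.
86/6 = 14.333; 14.333^1.477 ≈ 51.06 hPa.
P_c = 1010 − 51.06 = 958.94 ≈ 959 hPa.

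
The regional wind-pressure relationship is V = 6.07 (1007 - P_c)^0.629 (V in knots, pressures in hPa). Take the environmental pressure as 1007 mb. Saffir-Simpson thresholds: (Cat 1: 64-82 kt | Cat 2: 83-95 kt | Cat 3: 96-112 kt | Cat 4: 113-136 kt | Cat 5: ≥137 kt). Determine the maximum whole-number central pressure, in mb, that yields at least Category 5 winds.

Category 5 begins at V = 137 kt.
Required ΔP = (137/6.07)^(1/0.629) = 22.570^1.590 ≈ 141.87 mb.
P_c ≤ 1007 − 141.87 = 865.13, so the highest integer P_c is 865 mb.

865 mb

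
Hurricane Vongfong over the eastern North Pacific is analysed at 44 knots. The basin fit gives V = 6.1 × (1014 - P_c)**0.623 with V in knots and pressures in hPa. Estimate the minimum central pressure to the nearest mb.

990 mb

ΔP = (V / 6.1)^(1/0.623) = (44/6.1)^1.605.
44/6.1 = 7.213; 7.213^1.605 ≈ 23.85 mb.
P_c = 1014 − 23.85 = 990.15 ≈ 990 mb.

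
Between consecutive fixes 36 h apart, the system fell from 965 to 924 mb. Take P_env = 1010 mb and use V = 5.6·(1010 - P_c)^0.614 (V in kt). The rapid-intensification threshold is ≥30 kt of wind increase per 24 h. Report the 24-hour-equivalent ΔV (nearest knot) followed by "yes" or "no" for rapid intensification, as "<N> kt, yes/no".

19 kt, no

V₁: ΔP = 45, V ≈ 5.6 × 45^0.614 ≈ 57.98 kt.
V₂: ΔP = 86, V ≈ 5.6 × 86^0.614 ≈ 86.29 kt.
ΔV over 36 h = 28.31 kt → 24 h equivalent = 28.31 × 24/36 ≈ 18.87 kt.
19 kt < 30 kt ⇒ not rapid intensification.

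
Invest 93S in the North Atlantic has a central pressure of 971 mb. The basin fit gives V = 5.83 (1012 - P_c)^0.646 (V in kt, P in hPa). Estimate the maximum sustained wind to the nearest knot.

64 kt

ΔP = 1012 − 971 = 41 mb.
41^0.646 ≈ 11.012.
V ≈ 5.83 × 11.012 ≈ 64.2 kt.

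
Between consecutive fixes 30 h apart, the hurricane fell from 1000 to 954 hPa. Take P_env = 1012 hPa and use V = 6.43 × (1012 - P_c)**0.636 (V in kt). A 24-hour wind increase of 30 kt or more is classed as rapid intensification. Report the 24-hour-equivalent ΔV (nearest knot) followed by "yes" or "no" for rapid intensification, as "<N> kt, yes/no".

43 kt, yes

V₁: ΔP = 12, V ≈ 6.43 × 12^0.636 ≈ 31.23 kt.
V₂: ΔP = 58, V ≈ 6.43 × 58^0.636 ≈ 85.07 kt.
ΔV over 30 h = 53.84 kt → 24 h equivalent = 53.84 × 24/30 ≈ 43.07 kt.
43 kt ≥ 30 kt ⇒ rapid intensification.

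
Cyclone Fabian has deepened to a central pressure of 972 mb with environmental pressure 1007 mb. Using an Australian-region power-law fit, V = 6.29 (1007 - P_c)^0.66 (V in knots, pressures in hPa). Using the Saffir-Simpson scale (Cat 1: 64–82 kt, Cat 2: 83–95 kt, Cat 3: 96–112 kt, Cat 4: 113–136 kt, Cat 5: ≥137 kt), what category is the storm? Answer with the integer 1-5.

1

ΔP = 1007 − 972 = 35 mb.
V ≈ 6.29 × 35^0.66 = 6.29 × 10.45 ≈ 66 kt.
66 kt falls in the Category 1 band.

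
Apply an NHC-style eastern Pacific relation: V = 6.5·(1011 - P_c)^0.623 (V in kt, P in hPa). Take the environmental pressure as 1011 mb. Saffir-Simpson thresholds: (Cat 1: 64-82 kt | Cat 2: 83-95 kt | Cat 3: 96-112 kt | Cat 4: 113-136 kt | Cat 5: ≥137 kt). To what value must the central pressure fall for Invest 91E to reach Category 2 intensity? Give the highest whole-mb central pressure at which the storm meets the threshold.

951 mb

Category 2 begins at V = 83 kt.
Required ΔP = (83/6.5)^(1/0.623) = 12.769^1.605 ≈ 59.64 mb.
P_c ≤ 1011 − 59.64 = 951.36, so the highest integer P_c is 951 mb.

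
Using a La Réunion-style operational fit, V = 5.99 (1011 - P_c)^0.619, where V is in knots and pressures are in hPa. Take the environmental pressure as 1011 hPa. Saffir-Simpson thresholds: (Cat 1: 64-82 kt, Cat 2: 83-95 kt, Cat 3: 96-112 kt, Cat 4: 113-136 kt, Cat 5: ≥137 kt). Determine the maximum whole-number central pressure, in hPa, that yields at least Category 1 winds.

965 hPa

Category 1 begins at V = 64 kt.
Required ΔP = (64/5.99)^(1/0.619) = 10.684^1.616 ≈ 45.92 hPa.
P_c ≤ 1011 − 45.92 = 965.08, so the highest integer P_c is 965 hPa.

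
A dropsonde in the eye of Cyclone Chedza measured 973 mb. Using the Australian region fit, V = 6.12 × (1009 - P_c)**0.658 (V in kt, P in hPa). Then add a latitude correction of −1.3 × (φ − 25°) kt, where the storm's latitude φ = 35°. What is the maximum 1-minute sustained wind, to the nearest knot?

ΔP = 1009 − 973 = 36 mb.
36^0.658 ≈ 10.569.
V ≈ 6.12 × 10.569 ≈ 64.7 kt.
Latitude correction: −1.3 × (35 − 25) = -13 kt.
Corrected V ≈ 51.7 kt → 52 kt.

52 kt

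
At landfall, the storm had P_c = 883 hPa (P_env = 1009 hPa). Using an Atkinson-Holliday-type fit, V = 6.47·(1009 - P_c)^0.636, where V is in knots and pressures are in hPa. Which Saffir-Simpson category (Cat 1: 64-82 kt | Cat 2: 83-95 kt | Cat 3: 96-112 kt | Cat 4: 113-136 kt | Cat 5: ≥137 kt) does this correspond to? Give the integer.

5

ΔP = 1009 − 883 = 126 hPa.
V ≈ 6.47 × 126^0.636 = 6.47 × 21.67 ≈ 140 kt.
140 kt falls in the Category 5 band.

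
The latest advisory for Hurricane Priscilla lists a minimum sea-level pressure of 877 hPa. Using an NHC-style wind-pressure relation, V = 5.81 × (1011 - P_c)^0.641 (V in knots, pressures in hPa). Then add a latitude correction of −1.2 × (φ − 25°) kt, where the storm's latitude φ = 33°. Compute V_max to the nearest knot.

125 kt

ΔP = 1011 − 877 = 134 hPa.
134^0.641 ≈ 23.093.
V ≈ 5.81 × 23.093 ≈ 134.2 kt.
Latitude correction: −1.2 × (33 − 25) = -9.6 kt.
Corrected V ≈ 124.6 kt → 125 kt.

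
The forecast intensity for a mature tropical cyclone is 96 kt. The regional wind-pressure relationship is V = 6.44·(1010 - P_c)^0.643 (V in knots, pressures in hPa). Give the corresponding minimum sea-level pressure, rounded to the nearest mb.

943 mb

ΔP = (V / 6.44)^(1/0.643) = (96/6.44)^1.555.
96/6.44 = 14.907; 14.907^1.555 ≈ 66.81 mb.
P_c = 1010 − 66.81 = 943.19 ≈ 943 mb.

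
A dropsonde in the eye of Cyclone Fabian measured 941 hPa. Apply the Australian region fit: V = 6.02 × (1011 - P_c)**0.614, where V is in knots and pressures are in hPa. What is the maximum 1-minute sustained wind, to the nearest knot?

ΔP = 1011 − 941 = 70 hPa.
70^0.614 ≈ 13.580.
V ≈ 6.02 × 13.580 ≈ 81.7 kt.

82 kt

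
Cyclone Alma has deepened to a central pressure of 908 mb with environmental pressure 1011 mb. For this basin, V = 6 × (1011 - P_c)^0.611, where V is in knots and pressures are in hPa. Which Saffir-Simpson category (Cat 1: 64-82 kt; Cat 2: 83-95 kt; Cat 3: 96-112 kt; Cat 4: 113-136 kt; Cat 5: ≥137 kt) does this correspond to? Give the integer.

3

ΔP = 1011 − 908 = 103 mb.
V ≈ 6 × 103^0.611 = 6 × 16.98 ≈ 102 kt.
102 kt falls in the Category 3 band.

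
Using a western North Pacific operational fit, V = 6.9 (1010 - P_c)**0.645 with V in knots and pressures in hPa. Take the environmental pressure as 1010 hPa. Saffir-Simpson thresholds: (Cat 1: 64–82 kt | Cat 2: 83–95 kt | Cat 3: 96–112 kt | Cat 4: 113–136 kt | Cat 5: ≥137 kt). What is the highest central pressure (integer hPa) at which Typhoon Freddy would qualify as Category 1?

978 hPa

Category 1 begins at V = 64 kt.
Required ΔP = (64/6.9)^(1/0.645) = 9.275^1.550 ≈ 31.60 hPa.
P_c ≤ 1010 − 31.60 = 978.40, so the highest integer P_c is 978 hPa.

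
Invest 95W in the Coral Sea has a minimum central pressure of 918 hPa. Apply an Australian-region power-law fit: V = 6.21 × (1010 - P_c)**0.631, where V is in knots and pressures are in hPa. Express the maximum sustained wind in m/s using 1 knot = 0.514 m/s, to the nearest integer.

55 m/s

ΔP = 1010 − 918 = 92 hPa.
V ≈ 6.21 × 92^0.631 = 6.21 × 17.344 ≈ 107.706 kt.
107.706 × 0.514 ≈ 55.36 m/s → 55 m/s.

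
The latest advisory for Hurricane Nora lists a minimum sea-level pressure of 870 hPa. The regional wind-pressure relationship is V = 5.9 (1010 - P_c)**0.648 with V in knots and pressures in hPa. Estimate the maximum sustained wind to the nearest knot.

145 kt

ΔP = 1010 − 870 = 140 hPa.
140^0.648 ≈ 24.586.
V ≈ 5.9 × 24.586 ≈ 145.1 kt.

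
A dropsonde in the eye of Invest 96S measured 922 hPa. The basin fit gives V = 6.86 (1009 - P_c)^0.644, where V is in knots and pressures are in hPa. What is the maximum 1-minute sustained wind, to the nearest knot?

122 kt

ΔP = 1009 − 922 = 87 hPa.
87^0.644 ≈ 17.744.
V ≈ 6.86 × 17.744 ≈ 121.7 kt.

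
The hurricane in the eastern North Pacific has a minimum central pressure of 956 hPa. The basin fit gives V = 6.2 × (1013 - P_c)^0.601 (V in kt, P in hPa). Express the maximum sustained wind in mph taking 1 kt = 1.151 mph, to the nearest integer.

ΔP = 1013 − 956 = 57 hPa.
V ≈ 6.2 × 57^0.601 = 6.2 × 11.357 ≈ 70.416 kt.
70.416 × 1.151 ≈ 81.05 mph → 81 mph.

81 mph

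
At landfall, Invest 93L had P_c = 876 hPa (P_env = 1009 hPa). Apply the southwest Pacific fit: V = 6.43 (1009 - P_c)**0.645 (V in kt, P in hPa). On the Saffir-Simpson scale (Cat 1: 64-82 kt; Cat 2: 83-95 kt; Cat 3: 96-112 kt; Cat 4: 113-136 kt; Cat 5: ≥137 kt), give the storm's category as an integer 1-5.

5

ΔP = 1009 − 876 = 133 hPa.
V ≈ 6.43 × 133^0.645 = 6.43 × 23.44 ≈ 151 kt.
151 kt falls in the Category 5 band.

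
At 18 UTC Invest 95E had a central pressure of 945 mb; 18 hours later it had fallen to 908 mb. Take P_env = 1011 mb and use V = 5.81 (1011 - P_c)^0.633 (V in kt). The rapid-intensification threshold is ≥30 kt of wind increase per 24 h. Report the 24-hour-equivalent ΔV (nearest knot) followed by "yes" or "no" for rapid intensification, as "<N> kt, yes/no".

V₁: ΔP = 66, V ≈ 5.81 × 66^0.633 ≈ 82.40 kt.
V₂: ΔP = 103, V ≈ 5.81 × 103^0.633 ≈ 109.22 kt.
ΔV over 18 h = 26.82 kt → 24 h equivalent = 26.82 × 24/18 ≈ 35.76 kt.
36 kt ≥ 30 kt ⇒ rapid intensification.

36 kt, yes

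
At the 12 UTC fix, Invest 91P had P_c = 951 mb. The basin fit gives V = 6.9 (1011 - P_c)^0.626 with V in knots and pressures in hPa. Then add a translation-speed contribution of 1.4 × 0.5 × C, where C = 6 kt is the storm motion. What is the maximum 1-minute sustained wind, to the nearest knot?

94 kt

ΔP = 1011 − 951 = 60 mb.
60^0.626 ≈ 12.975.
V ≈ 6.9 × 12.975 ≈ 89.5 kt.
Translation term: 1.4 × 0.5 × 6 = 4.2 kt.
Corrected V ≈ 93.7 kt → 94 kt.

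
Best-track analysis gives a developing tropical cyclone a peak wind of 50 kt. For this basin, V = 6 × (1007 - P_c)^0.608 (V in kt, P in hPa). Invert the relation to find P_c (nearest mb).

ΔP = (V / 6)^(1/0.608) = (50/6)^1.645.
50/6 = 8.333; 8.333^1.645 ≈ 32.70 mb.
P_c = 1007 − 32.70 = 974.30 ≈ 974 mb.

974 mb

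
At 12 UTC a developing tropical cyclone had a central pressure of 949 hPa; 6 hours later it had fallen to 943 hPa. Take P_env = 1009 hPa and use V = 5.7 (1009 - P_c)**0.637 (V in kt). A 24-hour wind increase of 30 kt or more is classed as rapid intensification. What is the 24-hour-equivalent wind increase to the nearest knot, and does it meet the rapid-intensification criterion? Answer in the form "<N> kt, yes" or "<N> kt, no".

19 kt, no

V₁: ΔP = 60, V ≈ 5.7 × 60^0.637 ≈ 77.37 kt.
V₂: ΔP = 66, V ≈ 5.7 × 66^0.637 ≈ 82.21 kt.
ΔV over 6 h = 4.84 kt → 24 h equivalent = 4.84 × 24/6 ≈ 19.36 kt.
19 kt < 30 kt ⇒ not rapid intensification.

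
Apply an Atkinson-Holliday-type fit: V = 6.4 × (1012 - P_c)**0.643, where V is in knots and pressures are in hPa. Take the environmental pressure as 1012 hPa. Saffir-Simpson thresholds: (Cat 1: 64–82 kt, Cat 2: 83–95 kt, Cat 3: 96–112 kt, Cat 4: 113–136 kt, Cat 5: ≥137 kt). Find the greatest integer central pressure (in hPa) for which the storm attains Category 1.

976 hPa

Category 1 begins at V = 64 kt.
Required ΔP = (64/6.4)^(1/0.643) = 10.000^1.555 ≈ 35.91 hPa.
P_c ≤ 1012 − 35.91 = 976.09, so the highest integer P_c is 976 hPa.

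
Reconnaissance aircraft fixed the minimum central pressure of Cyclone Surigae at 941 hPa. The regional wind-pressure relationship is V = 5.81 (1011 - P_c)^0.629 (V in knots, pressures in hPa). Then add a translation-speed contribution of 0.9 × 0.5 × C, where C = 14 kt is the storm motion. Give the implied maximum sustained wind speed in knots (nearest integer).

ΔP = 1011 − 941 = 70 hPa.
70^0.629 ≈ 14.473.
V ≈ 5.81 × 14.473 ≈ 84.1 kt.
Translation term: 0.9 × 0.5 × 14 = 6.3 kt.
Corrected V ≈ 90.4 kt → 90 kt.

90 kt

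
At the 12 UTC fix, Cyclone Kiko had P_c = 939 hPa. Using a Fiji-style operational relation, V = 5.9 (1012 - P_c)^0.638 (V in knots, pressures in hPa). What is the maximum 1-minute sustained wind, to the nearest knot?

91 kt

ΔP = 1012 − 939 = 73 hPa.
73^0.638 ≈ 15.445.
V ≈ 5.9 × 15.445 ≈ 91.1 kt.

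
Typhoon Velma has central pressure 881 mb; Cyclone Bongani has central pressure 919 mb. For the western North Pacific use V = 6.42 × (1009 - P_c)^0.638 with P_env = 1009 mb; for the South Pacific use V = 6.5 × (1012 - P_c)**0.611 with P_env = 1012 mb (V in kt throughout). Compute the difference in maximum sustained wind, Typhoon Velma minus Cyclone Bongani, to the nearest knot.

38 kt

Typhoon Velma: ΔP = 128; V ≈ 6.42 × 128^0.638 ≈ 141.88 kt.
Cyclone Bongani: ΔP = 93; V ≈ 6.5 × 93^0.611 ≈ 103.67 kt.
Difference ≈ 141.88 − 103.67 = 38.21 → 38 kt.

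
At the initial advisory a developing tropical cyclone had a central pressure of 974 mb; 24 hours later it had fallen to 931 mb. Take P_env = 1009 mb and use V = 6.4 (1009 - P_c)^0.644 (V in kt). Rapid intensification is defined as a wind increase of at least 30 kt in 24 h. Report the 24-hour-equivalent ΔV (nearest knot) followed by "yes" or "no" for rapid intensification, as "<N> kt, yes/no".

43 kt, yes

V₁: ΔP = 35, V ≈ 6.4 × 35^0.644 ≈ 63.18 kt.
V₂: ΔP = 78, V ≈ 6.4 × 78^0.644 ≈ 105.85 kt.
ΔV over 24 h = 42.67 kt → 24 h equivalent = 42.67 × 24/24 ≈ 42.67 kt.
43 kt ≥ 30 kt ⇒ rapid intensification.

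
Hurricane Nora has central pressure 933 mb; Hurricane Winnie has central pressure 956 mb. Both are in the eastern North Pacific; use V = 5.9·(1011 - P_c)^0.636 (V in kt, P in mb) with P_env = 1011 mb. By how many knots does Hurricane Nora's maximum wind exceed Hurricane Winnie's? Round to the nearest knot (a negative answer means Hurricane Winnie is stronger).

19 kt

Hurricane Nora: ΔP = 78; V ≈ 5.9 × 78^0.636 ≈ 94.24 kt.
Hurricane Winnie: ΔP = 55; V ≈ 5.9 × 55^0.636 ≈ 75.46 kt.
Difference ≈ 94.24 − 75.46 = 18.78 → 19 kt.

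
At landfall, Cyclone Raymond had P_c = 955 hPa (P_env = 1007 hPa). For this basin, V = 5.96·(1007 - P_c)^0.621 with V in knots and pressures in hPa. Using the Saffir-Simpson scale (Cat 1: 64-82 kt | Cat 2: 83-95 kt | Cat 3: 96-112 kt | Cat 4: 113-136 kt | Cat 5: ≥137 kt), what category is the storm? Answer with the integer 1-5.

1

ΔP = 1007 − 955 = 52 hPa.
V ≈ 5.96 × 52^0.621 = 5.96 × 11.63 ≈ 69 kt.
69 kt falls in the Category 1 band.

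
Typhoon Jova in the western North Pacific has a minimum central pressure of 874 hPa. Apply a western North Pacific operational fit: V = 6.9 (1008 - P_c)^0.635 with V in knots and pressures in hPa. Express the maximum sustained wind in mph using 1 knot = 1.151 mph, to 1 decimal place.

ΔP = 1008 − 874 = 134 hPa.
V ≈ 6.9 × 134^0.635 = 6.9 × 22.424 ≈ 154.725 kt.
154.725 × 1.151 ≈ 178.09 mph → 178.1 mph.

178.1 mph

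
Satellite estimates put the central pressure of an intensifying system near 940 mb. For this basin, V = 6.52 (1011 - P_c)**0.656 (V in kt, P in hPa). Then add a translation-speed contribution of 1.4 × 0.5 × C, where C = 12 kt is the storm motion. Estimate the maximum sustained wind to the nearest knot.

115 kt

ΔP = 1011 − 940 = 71 mb.
71^0.656 ≈ 16.384.
V ≈ 6.52 × 16.384 ≈ 106.8 kt.
Translation term: 1.4 × 0.5 × 12 = 8.4 kt.
Corrected V ≈ 115.2 kt → 115 kt.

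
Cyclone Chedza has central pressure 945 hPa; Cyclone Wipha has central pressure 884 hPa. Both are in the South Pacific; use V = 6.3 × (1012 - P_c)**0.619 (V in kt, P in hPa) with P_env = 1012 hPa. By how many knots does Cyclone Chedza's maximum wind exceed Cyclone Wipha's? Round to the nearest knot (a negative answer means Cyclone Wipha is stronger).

-42 kt

Cyclone Chedza: ΔP = 67; V ≈ 6.3 × 67^0.619 ≈ 85.05 kt.
Cyclone Wipha: ΔP = 128; V ≈ 6.3 × 128^0.619 ≈ 126.97 kt.
Difference ≈ 85.05 − 126.97 = -41.92 → -42 kt.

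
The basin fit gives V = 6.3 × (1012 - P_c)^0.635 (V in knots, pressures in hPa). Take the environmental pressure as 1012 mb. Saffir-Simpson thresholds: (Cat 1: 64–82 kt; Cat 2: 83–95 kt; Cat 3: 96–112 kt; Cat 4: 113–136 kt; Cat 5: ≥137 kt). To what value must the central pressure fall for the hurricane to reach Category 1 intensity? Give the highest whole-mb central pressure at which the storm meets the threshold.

Category 1 begins at V = 64 kt.
Required ΔP = (64/6.3)^(1/0.635) = 10.159^1.575 ≈ 38.51 mb.
P_c ≤ 1012 − 38.51 = 973.49, so the highest integer P_c is 973 mb.

973 mb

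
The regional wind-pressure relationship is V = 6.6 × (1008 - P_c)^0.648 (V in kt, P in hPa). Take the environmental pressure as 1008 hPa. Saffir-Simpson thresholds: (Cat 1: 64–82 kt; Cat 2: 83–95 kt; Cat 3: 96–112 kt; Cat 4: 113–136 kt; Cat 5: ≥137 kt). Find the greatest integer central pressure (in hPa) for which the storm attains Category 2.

958 hPa

Category 2 begins at V = 83 kt.
Required ΔP = (83/6.6)^(1/0.648) = 12.576^1.543 ≈ 49.75 hPa.
P_c ≤ 1008 − 49.75 = 958.25, so the highest integer P_c is 958 hPa.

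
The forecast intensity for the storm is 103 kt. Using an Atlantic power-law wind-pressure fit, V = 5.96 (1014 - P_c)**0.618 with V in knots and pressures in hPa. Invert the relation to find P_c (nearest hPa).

ΔP = (V / 5.96)^(1/0.618) = (103/5.96)^1.618.
103/5.96 = 17.282; 17.282^1.618 ≈ 100.59 hPa.
P_c = 1014 − 100.59 = 913.41 ≈ 913 hPa.

913 hPa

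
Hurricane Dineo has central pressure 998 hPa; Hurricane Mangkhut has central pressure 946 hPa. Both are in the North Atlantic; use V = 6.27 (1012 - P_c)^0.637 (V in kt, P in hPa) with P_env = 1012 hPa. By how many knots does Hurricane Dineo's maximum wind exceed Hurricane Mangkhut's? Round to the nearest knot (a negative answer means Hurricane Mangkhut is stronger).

-57 kt

Hurricane Dineo: ΔP = 14; V ≈ 6.27 × 14^0.637 ≈ 33.68 kt.
Hurricane Mangkhut: ΔP = 66; V ≈ 6.27 × 66^0.637 ≈ 90.43 kt.
Difference ≈ 33.68 − 90.43 = -56.75 → -57 kt.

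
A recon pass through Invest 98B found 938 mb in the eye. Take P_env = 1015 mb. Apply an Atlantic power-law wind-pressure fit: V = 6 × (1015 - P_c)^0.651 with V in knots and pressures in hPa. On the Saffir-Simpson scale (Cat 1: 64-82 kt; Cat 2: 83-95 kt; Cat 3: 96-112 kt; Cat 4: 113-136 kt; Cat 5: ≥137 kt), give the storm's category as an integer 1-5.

3

ΔP = 1015 − 938 = 77 mb.
V ≈ 6 × 77^0.651 = 6 × 16.91 ≈ 101 kt.
101 kt falls in the Category 3 band.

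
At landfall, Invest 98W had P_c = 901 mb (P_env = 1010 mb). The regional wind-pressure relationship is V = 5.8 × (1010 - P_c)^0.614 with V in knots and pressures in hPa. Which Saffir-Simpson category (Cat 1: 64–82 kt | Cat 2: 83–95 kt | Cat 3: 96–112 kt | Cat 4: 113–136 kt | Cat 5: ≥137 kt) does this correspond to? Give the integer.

ΔP = 1010 − 901 = 109 mb.
V ≈ 5.8 × 109^0.614 = 5.8 × 17.82 ≈ 103 kt.
103 kt falls in the Category 3 band.

3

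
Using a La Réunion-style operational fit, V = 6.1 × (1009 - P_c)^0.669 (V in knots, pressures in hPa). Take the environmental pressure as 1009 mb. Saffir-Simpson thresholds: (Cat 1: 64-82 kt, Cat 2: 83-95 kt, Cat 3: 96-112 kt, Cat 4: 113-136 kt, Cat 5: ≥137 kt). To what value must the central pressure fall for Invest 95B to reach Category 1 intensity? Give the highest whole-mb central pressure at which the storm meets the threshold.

Category 1 begins at V = 64 kt.
Required ΔP = (64/6.1)^(1/0.669) = 10.492^1.495 ≈ 33.57 mb.
P_c ≤ 1009 − 33.57 = 975.43, so the highest integer P_c is 975 mb.

975 mb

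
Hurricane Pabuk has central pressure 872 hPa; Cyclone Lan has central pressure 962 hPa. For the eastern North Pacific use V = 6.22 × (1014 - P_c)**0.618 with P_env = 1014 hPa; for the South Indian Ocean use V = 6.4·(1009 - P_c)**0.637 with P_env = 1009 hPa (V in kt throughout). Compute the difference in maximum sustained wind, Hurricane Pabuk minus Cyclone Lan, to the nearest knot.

59 kt

Hurricane Pabuk: ΔP = 142; V ≈ 6.22 × 142^0.618 ≈ 133.02 kt.
Cyclone Lan: ΔP = 47; V ≈ 6.4 × 47^0.637 ≈ 74.35 kt.
Difference ≈ 133.02 − 74.35 = 58.67 → 59 kt.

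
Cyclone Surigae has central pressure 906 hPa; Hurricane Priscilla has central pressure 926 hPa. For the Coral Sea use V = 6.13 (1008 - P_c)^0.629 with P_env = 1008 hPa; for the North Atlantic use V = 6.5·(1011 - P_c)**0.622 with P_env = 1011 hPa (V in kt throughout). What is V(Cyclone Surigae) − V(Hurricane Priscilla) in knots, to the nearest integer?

Cyclone Surigae: ΔP = 102; V ≈ 6.13 × 102^0.629 ≈ 112.43 kt.
Hurricane Priscilla: ΔP = 85; V ≈ 6.5 × 85^0.622 ≈ 103.04 kt.
Difference ≈ 112.43 − 103.04 = 9.39 → 9 kt.

9 kt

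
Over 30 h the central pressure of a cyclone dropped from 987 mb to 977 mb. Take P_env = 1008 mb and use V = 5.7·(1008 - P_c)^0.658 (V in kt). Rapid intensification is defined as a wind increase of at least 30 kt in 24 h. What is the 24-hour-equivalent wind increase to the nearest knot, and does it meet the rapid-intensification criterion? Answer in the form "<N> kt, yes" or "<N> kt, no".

10 kt, no

V₁: ΔP = 21, V ≈ 5.7 × 21^0.658 ≈ 42.26 kt.
V₂: ΔP = 31, V ≈ 5.7 × 31^0.658 ≈ 54.60 kt.
ΔV over 30 h = 12.34 kt → 24 h equivalent = 12.34 × 24/30 ≈ 9.87 kt.
10 kt < 30 kt ⇒ not rapid intensification.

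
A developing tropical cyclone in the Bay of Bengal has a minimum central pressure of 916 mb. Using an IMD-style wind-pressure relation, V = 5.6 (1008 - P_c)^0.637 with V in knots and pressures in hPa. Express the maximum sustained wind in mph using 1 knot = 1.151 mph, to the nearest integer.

115 mph

ΔP = 1008 − 916 = 92 mb.
V ≈ 5.6 × 92^0.637 = 5.6 × 17.821 ≈ 99.798 kt.
99.798 × 1.151 ≈ 114.87 mph → 115 mph.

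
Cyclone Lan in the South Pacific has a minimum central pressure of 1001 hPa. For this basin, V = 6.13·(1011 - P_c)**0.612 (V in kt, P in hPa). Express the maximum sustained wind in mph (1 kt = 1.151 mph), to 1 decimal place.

28.9 mph

ΔP = 1011 − 1001 = 10 hPa.
V ≈ 6.13 × 10^0.612 = 6.13 × 4.093 ≈ 25.088 kt.
25.088 × 1.151 ≈ 28.88 mph → 28.9 mph.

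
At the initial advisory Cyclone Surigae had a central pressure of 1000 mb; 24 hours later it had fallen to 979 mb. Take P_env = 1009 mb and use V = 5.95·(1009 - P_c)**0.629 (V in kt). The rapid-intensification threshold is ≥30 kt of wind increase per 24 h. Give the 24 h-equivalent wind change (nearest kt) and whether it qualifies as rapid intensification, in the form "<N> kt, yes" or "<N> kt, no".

V₁: ΔP = 9, V ≈ 5.95 × 9^0.629 ≈ 23.70 kt.
V₂: ΔP = 30, V ≈ 5.95 × 30^0.629 ≈ 50.54 kt.
ΔV over 24 h = 26.84 kt → 24 h equivalent = 26.84 × 24/24 ≈ 26.84 kt.
27 kt < 30 kt ⇒ not rapid intensification.

27 kt, no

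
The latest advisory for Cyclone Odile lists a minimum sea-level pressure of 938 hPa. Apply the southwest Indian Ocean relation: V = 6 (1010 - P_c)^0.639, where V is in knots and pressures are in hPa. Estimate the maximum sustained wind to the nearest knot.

ΔP = 1010 − 938 = 72 hPa.
72^0.639 ≈ 15.376.
V ≈ 6 × 15.376 ≈ 92.3 kt.

92 kt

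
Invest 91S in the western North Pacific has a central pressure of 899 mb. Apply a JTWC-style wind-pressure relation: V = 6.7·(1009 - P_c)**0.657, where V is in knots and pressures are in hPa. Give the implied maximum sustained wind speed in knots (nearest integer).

ΔP = 1009 − 899 = 110 mb.
110^0.657 ≈ 21.938.
V ≈ 6.7 × 21.938 ≈ 147.0 kt.

147 kt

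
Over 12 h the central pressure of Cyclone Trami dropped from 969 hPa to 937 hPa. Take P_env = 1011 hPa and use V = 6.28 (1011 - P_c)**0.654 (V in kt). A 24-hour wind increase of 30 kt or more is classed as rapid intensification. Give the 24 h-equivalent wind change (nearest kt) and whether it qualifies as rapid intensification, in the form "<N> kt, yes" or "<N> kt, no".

65 kt, yes

V₁: ΔP = 42, V ≈ 6.28 × 42^0.654 ≈ 72.37 kt.
V₂: ΔP = 74, V ≈ 6.28 × 74^0.654 ≈ 104.82 kt.
ΔV over 12 h = 32.45 kt → 24 h equivalent = 32.45 × 24/12 ≈ 64.90 kt.
65 kt ≥ 30 kt ⇒ rapid intensification.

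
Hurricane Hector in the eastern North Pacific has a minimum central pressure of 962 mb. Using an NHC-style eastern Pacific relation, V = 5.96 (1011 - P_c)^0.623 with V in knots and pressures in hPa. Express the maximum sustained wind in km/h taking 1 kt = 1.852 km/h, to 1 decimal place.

ΔP = 1011 − 962 = 49 mb.
V ≈ 5.96 × 49^0.623 = 5.96 × 11.298 ≈ 67.335 kt.
67.335 × 1.852 ≈ 124.70 km/h → 124.7 km/h.

124.7 km/h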